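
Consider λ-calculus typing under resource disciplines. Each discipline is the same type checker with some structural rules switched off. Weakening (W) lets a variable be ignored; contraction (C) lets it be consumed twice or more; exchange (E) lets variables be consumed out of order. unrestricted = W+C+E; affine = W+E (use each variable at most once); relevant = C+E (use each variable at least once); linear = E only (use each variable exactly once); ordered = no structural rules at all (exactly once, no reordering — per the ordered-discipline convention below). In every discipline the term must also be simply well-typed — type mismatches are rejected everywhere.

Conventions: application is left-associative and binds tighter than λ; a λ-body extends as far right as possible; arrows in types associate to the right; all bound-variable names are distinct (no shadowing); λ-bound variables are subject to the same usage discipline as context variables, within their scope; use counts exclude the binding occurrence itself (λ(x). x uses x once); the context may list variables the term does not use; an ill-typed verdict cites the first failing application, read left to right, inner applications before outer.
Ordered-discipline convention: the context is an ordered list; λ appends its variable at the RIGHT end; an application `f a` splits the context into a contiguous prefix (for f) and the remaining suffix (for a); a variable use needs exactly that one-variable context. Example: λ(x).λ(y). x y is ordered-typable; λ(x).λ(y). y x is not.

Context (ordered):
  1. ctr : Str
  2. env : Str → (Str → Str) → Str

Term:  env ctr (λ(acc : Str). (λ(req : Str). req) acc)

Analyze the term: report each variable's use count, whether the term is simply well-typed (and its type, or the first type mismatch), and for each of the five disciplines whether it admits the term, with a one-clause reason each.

counts: ctr ×1; env ×1; acc [bound] ×1; req [bound] ×1
use order (left to right): env, ctr, req, acc
typing: well-typed at Str
ordered: ✗, needs exchange: uses follow env, ctr, req, acc
linear: ✓, single use per variable (ctr, env, acc, req)
affine: ✓, no duplicate uses among ctr, env, acc, req
relevant: ✓, none of ctr, env, acc, req goes unused
unrestricted: ✓, typability at Str is all that's needed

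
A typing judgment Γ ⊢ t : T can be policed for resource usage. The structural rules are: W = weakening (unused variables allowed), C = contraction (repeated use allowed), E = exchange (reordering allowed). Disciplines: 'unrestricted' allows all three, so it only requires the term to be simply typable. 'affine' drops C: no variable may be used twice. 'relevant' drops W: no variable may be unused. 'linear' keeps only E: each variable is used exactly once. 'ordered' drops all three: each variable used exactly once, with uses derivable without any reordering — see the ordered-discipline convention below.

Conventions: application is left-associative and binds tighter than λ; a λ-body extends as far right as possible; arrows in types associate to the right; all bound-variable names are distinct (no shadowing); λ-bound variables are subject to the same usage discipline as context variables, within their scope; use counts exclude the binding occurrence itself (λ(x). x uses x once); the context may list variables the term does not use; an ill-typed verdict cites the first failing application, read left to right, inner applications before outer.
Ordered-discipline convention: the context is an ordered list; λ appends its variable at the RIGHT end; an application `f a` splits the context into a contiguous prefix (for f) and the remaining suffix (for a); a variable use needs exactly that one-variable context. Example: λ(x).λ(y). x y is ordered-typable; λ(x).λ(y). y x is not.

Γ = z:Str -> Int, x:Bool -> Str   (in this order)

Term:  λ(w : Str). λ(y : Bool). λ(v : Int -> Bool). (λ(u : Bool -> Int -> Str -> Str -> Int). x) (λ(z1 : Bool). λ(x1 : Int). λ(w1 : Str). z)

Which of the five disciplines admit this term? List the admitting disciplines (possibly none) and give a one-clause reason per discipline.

admitting disciplines: affine, unrestricted
usage: z: 1; x: 1; w (bound): 0; y (bound): 0; v (bound): 0; u (bound): 0; z1 (bound): 0; x1 (bound): 0; w1 (bound): 0
left-to-right use order: x, z
typing: the term checks, with type Str -> Bool -> (Int -> Bool) -> Bool -> Str
ordered ✗ (unused: w, y, v, u, z1, x1, w1 — weakening required)
linear ✗ (unused: w, y, v, u, z1, x1, w1 — weakening required)
affine ✓ (z, x, w, y, v, u, z1, x1, w1: no repeats, contraction unneeded)
relevant ✗ (unused: w, y, v, u, z1, x1, w1 — weakening required)
unrestricted ✓ (well-typed at Str -> Bool -> (Int -> Bool) -> Bool -> Str; no restrictions here)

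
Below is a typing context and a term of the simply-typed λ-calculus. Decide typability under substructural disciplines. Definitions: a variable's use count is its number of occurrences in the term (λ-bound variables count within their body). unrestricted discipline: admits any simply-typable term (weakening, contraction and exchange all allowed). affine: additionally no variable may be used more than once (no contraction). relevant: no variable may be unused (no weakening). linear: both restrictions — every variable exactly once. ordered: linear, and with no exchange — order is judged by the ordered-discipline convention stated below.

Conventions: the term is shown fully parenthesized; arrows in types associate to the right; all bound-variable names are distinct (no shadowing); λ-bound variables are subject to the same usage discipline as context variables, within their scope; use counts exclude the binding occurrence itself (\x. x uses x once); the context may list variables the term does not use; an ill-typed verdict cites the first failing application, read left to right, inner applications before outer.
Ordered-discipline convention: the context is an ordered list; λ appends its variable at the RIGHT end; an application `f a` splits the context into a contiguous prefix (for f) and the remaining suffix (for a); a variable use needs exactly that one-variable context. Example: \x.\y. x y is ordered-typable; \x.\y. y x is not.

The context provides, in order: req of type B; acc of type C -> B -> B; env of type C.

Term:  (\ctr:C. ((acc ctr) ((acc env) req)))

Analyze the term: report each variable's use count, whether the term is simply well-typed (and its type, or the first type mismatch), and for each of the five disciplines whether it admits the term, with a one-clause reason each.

use counts: req ×1, acc ×2, env ×1, ctr (bound) ×1
order of uses: acc, ctr, acc, env, req
typing: well-typed at C -> B
ordered: ✗ — uses contraction: acc ×2
linear: ✗ — uses contraction: acc ×2
affine: ✗ — uses contraction: acc ×2
relevant: ✓ — none of req, acc, env, ctr goes unused
unrestricted: ✓ — well-typed at C -> B; no restrictions here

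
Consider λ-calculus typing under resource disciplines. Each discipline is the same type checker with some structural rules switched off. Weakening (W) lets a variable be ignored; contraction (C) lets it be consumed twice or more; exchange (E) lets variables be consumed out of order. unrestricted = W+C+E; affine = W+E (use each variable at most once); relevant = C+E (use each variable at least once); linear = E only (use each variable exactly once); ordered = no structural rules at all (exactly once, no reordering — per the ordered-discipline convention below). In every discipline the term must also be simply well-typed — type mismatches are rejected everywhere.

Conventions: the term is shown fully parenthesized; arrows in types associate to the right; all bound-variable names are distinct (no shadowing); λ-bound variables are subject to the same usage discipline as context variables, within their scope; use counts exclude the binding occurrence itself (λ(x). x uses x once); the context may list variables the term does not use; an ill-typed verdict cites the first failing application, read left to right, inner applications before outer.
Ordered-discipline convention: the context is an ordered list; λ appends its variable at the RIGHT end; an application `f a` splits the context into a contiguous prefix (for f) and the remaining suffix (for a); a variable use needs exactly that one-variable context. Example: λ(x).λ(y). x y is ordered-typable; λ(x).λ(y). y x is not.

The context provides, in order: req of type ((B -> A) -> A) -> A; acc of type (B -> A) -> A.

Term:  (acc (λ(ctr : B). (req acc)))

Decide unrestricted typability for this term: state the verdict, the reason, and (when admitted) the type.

yes — well-typed at A; no restrictions here; term : A
variable uses: req: 1×, acc: 2×, ctr (λ-bound): 0×
left-to-right use order: acc, req, acc
typing: ✓ — A
per-discipline verdicts: ordered ✗, linear ✗, affine ✗, relevant ✗, unrestricted ✓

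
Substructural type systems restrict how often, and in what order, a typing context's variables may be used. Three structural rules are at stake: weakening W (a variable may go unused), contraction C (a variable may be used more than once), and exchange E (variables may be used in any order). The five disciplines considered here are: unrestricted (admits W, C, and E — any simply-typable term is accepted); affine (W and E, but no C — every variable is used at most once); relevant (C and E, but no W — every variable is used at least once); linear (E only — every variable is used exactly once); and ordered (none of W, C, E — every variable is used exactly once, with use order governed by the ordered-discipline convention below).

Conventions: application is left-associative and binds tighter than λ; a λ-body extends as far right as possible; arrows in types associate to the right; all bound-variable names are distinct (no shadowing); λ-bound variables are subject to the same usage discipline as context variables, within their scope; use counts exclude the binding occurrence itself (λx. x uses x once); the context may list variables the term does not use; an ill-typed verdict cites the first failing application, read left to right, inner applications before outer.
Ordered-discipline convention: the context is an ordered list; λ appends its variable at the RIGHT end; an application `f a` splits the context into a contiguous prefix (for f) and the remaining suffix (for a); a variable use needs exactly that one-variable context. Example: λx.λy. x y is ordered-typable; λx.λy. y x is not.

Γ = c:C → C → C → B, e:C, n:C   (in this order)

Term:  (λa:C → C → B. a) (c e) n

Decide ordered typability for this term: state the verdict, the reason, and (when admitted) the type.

yes — single-use (c, e, n, a), ordered derivation ok; term : C → B
counts: c: 1×, e: 1×, n: 1×, a [bound]: 1×
left-to-right use order: a, c, e, n
typing: well-typed at C → B
all disciplines: ordered ✓ | linear ✓ | affine ✓ | relevant ✓ | unrestricted ✓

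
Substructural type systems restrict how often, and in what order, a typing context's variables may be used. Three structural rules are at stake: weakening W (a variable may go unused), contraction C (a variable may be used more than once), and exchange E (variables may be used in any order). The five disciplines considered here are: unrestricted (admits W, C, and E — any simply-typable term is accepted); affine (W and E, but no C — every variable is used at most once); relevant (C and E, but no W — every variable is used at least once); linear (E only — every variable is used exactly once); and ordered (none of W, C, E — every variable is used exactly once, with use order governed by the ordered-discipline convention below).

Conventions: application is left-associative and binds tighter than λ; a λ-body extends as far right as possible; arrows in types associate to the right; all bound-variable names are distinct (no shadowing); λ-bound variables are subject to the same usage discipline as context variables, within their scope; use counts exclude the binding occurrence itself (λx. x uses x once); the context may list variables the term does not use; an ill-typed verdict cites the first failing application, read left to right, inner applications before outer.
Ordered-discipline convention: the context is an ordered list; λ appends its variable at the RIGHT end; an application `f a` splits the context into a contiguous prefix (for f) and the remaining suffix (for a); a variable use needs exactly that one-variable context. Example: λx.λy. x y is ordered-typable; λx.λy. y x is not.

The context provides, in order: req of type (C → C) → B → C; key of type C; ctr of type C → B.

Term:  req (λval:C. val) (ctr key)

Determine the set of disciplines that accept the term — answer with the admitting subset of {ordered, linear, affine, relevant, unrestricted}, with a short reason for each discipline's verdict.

admitted in: linear, affine, relevant, unrestricted
variable uses: req=1, key=1, ctr=1, val (λ-bound)=1
use order (left to right): req, val, ctr, key
typing: well-typed — term : C
ordered ✗ (needs exchange: uses follow req, val, ctr, key)
linear ✓ (exactly-once usage across req, key, ctr, val)
affine ✓ (at most one use each (req, key, ctr, val))
relevant ✓ (every one of req, key, ctr, val appears)
unrestricted ✓ (well-typed at C; no restrictions here)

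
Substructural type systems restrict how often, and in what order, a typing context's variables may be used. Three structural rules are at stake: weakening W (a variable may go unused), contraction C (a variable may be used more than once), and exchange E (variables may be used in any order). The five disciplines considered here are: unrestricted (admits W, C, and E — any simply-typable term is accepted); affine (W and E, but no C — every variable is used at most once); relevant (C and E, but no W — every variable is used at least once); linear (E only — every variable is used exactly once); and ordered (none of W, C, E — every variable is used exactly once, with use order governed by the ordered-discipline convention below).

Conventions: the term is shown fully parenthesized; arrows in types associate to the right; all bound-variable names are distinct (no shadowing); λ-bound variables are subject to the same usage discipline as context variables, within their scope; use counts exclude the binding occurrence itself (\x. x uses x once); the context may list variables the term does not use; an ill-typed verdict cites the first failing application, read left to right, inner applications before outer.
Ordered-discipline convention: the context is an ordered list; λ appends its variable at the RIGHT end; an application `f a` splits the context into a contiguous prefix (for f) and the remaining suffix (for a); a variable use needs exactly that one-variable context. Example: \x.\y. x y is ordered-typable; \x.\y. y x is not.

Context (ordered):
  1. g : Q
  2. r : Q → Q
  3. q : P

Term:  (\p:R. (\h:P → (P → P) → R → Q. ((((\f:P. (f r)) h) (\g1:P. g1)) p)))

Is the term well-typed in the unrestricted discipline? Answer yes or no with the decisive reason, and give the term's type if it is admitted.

no — not simply typable
usage: g ×0; r ×1; q ×0; p [bound] ×1; h [bound] ×1; f [bound] ×1; g1 [bound] ×1
left-to-right use order: f, r, h, g1, p
typing: ill-typed: non-function type P applied to an argument
all disciplines: ordered ✗; linear ✗; affine ✗; relevant ✗; unrestricted ✗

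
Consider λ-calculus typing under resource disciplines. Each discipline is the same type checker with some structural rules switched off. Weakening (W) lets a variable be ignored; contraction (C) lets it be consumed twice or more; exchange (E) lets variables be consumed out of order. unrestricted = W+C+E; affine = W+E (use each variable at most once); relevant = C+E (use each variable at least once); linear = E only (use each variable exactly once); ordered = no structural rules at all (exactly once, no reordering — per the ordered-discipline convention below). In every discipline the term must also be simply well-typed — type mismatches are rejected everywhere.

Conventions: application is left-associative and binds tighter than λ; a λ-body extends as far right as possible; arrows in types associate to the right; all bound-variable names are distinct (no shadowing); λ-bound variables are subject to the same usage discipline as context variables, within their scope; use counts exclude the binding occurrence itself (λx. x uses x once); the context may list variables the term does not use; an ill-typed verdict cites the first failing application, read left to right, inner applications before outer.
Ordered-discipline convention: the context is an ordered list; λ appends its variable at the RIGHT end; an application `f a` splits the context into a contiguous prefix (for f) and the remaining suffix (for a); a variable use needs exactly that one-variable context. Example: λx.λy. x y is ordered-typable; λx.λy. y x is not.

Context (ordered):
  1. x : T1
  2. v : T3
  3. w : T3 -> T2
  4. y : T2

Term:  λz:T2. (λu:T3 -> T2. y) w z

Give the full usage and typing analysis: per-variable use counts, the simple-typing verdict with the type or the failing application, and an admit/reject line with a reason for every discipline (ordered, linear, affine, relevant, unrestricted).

use counts: x: 0, v: 0, w: 1, y: 1, z (λ-bound): 1, u (λ-bound): 0
uses in reading order: y, w, z
typing: ill-typed: applying a non-function (T2)
ordered: ✗, not simply typable
linear: ✗, fails simple typing
affine: ✗, a type mismatch blocks all five
relevant: ✗, the type mismatch rejects it
unrestricted: ✗, not simply typable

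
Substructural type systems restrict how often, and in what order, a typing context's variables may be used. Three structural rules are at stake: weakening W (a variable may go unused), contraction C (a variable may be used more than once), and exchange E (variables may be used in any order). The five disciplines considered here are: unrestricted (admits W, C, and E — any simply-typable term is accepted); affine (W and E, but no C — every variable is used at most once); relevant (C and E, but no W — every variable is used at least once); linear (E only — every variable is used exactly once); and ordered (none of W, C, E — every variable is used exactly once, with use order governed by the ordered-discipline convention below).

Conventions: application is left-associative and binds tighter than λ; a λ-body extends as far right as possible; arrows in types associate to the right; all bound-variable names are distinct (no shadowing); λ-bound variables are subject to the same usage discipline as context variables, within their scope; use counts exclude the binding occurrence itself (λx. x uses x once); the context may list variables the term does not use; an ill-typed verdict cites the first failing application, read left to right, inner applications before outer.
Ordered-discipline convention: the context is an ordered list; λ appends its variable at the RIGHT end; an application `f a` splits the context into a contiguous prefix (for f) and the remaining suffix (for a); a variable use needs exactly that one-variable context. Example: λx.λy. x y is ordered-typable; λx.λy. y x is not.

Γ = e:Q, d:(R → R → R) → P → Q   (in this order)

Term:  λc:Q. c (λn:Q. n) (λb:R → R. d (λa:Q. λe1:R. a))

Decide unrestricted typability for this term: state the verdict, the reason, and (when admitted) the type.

no — not simply typable
use counts: e: 0×, d: 1×, c [bound]: 1×, n [bound]: 1×, b [bound]: 0×, a [bound]: 1×, e1 [bound]: 0×
order of uses: c, n, d, a
typing: ill-typed: can't apply a value of type Q
across the five disciplines: ordered ✗ · linear ✗ · affine ✗ · relevant ✗ · unrestricted ✗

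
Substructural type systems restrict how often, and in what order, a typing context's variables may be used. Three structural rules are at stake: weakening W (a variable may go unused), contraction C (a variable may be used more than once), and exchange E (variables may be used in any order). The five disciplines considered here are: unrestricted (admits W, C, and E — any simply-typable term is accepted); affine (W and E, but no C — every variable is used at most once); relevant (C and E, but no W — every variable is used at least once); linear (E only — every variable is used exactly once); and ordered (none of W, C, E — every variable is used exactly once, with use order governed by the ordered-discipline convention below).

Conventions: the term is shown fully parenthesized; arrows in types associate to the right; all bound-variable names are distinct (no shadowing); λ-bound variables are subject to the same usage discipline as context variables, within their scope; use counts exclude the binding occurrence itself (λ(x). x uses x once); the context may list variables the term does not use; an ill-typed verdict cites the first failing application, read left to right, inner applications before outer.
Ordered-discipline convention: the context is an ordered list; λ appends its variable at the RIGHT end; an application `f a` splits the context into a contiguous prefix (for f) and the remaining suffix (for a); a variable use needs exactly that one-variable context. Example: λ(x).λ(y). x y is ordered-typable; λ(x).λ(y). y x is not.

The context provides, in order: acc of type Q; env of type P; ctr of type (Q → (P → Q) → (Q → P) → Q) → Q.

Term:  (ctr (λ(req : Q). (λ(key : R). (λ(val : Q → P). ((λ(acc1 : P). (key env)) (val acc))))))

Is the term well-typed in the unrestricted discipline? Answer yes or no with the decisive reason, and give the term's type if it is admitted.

no — not simply typable
use counts: acc=1; env=1; ctr=1; req (bound)=0; key (bound)=1; val (bound)=1; acc1 (bound)=0
use order (left to right): ctr, key, env, val, acc
typing: ill-typed: non-function type R applied to an argument
across the five disciplines: ordered ✗, linear ✗, affine ✗, relevant ✗, unrestricted ✗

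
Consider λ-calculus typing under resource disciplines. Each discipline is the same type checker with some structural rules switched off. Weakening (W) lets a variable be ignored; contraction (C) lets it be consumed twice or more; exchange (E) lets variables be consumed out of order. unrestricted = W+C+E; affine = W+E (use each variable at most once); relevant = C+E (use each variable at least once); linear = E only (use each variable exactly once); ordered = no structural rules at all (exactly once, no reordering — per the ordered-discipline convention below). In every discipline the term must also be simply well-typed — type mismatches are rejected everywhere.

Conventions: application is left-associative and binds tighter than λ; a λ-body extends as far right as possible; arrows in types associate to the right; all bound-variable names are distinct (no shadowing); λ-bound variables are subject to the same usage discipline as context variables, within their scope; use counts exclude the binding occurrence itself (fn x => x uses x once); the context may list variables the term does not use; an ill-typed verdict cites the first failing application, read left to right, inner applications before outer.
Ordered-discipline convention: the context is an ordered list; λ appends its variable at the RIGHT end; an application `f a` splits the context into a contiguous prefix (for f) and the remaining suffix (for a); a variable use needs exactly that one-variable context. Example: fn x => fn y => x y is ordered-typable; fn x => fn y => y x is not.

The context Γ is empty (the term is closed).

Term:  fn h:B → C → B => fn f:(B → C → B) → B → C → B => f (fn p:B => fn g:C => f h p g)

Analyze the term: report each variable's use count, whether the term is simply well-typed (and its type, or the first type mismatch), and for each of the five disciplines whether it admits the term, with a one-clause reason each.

usage: h [bound] ×1, f [bound] ×2, p [bound] ×1, g [bound] ×1
uses in reading order: f, f, h, p, g
typing: well-typed — term : (B → C → B) → ((B → C → B) → B → C → B) → B → C → B
ordered: ✗, repeated use of f ×2
linear: ✗, repeated use of f ×2
affine: ✗, repeated use of f ×2
relevant: ✓, at least one use each (h, f, p, g)
unrestricted: ✓, type-checks ((B → C → B) → ((B → C → B) → B → C → B) → B → C → B) and nothing is barred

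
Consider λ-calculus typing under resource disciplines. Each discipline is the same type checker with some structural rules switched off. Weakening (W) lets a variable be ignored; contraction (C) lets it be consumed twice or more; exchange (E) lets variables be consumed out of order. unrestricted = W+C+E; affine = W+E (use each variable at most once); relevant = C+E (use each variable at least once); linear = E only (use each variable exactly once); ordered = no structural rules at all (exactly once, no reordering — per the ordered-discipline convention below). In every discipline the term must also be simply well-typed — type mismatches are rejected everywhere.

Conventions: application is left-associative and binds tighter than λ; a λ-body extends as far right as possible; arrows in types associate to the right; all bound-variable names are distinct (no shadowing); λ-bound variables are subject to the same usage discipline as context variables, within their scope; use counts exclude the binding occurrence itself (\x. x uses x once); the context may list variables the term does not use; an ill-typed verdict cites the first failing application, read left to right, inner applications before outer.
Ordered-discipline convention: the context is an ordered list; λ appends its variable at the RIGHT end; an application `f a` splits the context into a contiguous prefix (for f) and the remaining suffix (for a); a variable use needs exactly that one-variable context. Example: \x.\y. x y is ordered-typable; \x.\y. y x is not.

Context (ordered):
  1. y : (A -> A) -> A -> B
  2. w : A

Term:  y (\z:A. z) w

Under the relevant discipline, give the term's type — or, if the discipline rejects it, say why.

term : B
usage: y: 1, w: 1, z (λ-bound): 1
order of uses: y, z, w
typing: well-typed — term : B
summary: ordered ✓ | linear ✓ | affine ✓ | relevant ✓ | unrestricted ✓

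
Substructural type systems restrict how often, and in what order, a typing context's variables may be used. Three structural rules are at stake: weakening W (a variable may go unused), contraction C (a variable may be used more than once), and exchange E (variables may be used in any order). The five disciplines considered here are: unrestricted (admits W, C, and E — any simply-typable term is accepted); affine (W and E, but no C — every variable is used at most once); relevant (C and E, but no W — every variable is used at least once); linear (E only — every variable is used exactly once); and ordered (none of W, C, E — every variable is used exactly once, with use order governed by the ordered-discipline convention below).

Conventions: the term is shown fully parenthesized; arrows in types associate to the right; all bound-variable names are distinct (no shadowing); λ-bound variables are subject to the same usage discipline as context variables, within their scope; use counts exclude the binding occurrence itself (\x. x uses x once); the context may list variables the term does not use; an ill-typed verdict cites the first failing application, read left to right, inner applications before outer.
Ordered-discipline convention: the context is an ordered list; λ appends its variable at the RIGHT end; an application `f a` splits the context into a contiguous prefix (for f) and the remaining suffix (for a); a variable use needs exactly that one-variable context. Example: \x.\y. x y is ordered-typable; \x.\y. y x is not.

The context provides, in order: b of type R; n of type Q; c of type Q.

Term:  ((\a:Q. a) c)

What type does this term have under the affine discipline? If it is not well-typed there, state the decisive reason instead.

term : Q
usage: b: 0×, n: 0×, c: 1×, a [bound]: 1×
use order (left to right): a, c
typing: the term checks, with type Q
all disciplines: ordered ✗, linear ✗, affine ✓, relevant ✗, unrestricted ✓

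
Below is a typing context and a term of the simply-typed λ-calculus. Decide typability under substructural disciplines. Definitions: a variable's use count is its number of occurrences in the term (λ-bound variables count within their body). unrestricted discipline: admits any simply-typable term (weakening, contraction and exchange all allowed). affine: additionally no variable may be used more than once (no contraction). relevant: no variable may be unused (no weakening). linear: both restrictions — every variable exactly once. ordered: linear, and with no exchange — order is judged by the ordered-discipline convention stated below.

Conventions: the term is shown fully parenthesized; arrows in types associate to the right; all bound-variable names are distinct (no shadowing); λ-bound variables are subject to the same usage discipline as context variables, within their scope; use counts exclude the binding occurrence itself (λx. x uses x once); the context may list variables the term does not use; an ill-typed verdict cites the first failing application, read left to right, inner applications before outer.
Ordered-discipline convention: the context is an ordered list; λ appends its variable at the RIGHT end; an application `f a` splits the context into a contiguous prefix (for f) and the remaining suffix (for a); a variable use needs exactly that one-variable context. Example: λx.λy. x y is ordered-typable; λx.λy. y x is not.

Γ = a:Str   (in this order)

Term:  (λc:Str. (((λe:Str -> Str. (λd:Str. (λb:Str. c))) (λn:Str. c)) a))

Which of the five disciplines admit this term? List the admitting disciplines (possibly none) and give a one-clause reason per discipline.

admitted by: unrestricted
use counts: a=1; c (λ-bound)=2; e (λ-bound)=0; d (λ-bound)=0; b (λ-bound)=0; n (λ-bound)=0
order of uses: c, c, a
typing: well-typed — term : Str -> Str -> Str
ordered: ✗ — repeated use of c ×2; unused: e, d, b, n — weakening required
linear: ✗ — repeated use of c ×2; unused: e, d, b, n — weakening required
affine: ✗ — repeated use of c ×2
relevant: ✗ — unused: e, d, b, n — weakening required
unrestricted: ✓ — type-checks (Str -> Str -> Str) and nothing is barred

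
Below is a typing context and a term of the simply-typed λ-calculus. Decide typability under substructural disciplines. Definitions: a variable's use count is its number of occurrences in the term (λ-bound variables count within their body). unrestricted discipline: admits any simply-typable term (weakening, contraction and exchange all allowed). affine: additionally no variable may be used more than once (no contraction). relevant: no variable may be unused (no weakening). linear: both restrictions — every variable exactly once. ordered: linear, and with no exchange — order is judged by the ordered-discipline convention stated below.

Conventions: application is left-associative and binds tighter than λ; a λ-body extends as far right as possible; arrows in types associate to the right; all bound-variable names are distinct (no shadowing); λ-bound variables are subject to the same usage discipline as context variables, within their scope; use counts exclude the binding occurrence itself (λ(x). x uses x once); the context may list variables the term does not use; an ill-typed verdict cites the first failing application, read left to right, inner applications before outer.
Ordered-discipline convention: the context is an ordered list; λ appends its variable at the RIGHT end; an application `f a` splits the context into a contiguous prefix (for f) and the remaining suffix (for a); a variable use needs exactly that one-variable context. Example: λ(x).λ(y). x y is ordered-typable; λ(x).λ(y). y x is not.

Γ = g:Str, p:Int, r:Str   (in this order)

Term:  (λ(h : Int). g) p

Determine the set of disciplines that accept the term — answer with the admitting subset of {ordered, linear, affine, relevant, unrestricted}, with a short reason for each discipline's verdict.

admitted by: affine, unrestricted
counts: g ×1; p ×1; r ×0; h (bound) ×0
uses in reading order: g, p
typing: ✓ — Str
ordered ✗ (unused: r, h — weakening required)
linear ✗ (unused: r, h — weakening required)
affine ✓ (none of g, p, r, h used more than once)
relevant ✗ (unused: r, h — weakening required)
unrestricted ✓ (type-checks (Str) and nothing is barred)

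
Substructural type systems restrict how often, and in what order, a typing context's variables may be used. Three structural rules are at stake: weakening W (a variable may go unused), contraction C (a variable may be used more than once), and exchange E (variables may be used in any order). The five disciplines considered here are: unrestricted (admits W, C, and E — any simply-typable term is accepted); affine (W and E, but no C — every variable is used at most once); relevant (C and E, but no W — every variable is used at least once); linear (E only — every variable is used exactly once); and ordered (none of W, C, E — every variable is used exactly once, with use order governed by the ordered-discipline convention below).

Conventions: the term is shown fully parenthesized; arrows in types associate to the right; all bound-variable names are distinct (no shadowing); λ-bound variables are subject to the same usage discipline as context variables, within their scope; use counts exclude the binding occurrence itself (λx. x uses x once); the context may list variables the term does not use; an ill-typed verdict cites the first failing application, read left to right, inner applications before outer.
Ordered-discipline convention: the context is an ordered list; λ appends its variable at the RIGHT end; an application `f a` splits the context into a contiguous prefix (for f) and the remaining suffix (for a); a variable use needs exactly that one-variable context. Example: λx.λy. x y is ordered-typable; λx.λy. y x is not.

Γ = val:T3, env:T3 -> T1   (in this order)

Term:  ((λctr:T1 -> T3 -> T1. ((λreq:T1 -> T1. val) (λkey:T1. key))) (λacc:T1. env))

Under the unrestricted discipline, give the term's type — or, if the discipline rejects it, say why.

term : T3
variable uses: val: 1×; env: 1×; ctr [bound]: 0×; req [bound]: 0×; key [bound]: 1×; acc [bound]: 0×
left-to-right use order: val, key, env
typing: well-typed at T3
all disciplines: ordered ✗, linear ✗, affine ✓, relevant ✗, unrestricted ✓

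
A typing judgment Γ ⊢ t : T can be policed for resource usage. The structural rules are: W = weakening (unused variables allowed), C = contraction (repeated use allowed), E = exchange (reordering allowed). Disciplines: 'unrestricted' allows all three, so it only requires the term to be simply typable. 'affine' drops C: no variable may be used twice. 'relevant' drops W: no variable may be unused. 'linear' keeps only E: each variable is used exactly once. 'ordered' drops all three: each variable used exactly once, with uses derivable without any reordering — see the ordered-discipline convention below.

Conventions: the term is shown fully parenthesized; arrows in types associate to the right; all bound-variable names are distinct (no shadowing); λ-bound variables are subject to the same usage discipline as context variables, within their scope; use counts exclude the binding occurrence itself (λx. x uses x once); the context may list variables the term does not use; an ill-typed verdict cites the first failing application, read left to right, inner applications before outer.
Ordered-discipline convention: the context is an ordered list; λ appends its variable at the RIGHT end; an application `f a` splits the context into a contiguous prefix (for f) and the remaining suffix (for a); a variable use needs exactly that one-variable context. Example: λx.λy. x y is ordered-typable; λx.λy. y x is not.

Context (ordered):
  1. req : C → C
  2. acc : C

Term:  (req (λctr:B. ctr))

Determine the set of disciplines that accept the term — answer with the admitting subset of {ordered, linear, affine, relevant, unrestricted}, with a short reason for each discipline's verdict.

admitted by: none
variable uses: req: 1×; acc: 0×; ctr [bound]: 1×
order of uses: req, ctr
typing: ill-typed: a function awaiting C gets B → B
ordered ✗ (not simply typable)
linear ✗ (fails simple typing)
affine ✗ (a type mismatch blocks all five)
relevant ✗ (the type mismatch rejects it)
unrestricted ✗ (not simply typable)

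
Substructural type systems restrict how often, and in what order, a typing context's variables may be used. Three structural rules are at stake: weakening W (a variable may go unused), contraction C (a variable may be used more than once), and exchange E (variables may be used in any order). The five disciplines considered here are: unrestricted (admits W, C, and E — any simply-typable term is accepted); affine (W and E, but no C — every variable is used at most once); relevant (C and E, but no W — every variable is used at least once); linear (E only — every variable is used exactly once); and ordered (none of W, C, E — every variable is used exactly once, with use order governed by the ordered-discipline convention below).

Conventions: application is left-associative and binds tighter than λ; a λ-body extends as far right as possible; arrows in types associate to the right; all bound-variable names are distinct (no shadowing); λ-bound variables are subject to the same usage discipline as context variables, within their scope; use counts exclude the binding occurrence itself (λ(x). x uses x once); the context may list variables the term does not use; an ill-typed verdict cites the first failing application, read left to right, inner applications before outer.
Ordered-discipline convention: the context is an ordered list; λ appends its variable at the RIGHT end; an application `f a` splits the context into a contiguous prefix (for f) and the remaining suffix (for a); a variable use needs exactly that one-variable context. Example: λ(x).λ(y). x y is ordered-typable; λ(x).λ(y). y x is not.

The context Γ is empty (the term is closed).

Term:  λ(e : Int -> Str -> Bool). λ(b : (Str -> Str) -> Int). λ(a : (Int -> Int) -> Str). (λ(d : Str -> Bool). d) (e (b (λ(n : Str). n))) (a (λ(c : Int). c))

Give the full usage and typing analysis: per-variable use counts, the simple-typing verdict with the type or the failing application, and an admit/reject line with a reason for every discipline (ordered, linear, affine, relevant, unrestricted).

variable uses: e [bound]=1, b [bound]=1, a [bound]=1, d [bound]=1, n [bound]=1, c [bound]=1
use order (left to right): d, e, b, n, a, c
typing: well-typed at (Int -> Str -> Bool) -> ((Str -> Str) -> Int) -> ((Int -> Int) -> Str) -> Bool
ordered: ✓, e, b, a, d, n, c: once each, no exchange needed
linear: ✓, each of e, b, a, d, n, c used exactly once
affine: ✓, no duplicate uses among e, b, a, d, n, c
relevant: ✓, at least one use each (e, b, a, d, n, c)
unrestricted: ✓, type-checks ((Int -> Str -> Bool) -> ((Str -> Str) -> Int) -> ((Int -> Int) -> Str) -> Bool) and nothing is barred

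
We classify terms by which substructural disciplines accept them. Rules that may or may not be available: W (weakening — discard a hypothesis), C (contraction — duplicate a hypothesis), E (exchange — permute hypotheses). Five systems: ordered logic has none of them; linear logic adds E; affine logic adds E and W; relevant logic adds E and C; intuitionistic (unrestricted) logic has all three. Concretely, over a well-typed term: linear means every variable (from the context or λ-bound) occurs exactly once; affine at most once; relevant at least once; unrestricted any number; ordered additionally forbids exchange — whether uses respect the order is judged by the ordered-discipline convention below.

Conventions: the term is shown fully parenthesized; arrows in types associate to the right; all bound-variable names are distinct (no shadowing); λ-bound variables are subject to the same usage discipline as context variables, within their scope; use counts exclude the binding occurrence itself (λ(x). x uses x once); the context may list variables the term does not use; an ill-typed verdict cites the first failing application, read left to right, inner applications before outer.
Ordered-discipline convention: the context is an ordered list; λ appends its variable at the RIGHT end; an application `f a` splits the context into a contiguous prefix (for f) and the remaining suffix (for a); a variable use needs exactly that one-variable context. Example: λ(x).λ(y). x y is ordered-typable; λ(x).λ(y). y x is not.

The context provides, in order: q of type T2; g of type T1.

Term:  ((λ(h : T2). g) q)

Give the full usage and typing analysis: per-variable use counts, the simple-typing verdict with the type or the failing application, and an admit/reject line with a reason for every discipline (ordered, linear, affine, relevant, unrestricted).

variable uses: q: 1×, g: 1×, h [bound]: 0×
left-to-right use order: g, q
typing: well-typed at T1
ordered: ✗, h left unused
linear: ✗, h left unused
affine: ✓, q, g, h: no repeats, contraction unneeded
relevant: ✗, h left unused
unrestricted: ✓, type-checks (T1) and nothing is barred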